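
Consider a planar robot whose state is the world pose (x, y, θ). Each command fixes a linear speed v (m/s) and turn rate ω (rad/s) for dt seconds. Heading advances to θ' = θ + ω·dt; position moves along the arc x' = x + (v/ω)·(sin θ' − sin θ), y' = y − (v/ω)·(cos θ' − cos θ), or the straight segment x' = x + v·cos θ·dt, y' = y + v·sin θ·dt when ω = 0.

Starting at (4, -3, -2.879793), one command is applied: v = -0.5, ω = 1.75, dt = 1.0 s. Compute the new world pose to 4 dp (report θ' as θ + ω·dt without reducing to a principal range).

(4.1844, -2.6021, -1.1298)

θ' = -2.8798 + 1.75·1.0 = -1.1298
R = v/ω = -0.5/1.75 = -0.2857
x' = 4 + -0.2857·(sin -1.1298 − sin -2.8798) = 4.1844
y' = -3 − -0.2857·(cos -1.1298 − cos -2.8798) = -2.6021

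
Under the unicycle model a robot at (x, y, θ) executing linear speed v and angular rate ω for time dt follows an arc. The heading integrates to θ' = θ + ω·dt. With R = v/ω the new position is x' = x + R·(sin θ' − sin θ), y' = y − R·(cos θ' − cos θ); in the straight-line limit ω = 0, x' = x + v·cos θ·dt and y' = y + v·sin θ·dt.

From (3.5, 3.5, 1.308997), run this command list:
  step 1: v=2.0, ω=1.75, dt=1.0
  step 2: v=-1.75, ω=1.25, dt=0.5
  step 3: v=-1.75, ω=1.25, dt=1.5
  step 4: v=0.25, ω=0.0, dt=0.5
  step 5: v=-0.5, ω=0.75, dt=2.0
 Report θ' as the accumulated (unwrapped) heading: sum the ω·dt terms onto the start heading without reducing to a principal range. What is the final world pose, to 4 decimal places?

(2.7185, 7.2724, 7.0590)

step 1: θ'=3.0590 (R=1.1429) → pose (2.4904, 4.9348, 3.0590)
step 2: θ'=3.6840 (R=-1.4000) → pose (3.3286, 5.1309, 3.6840)
step 3: θ'=5.5590 (R=-1.4000) → pose (3.5334, 7.3786, 5.5590)
step 4: θ'=5.5590 (straight) → pose (3.6270, 7.2958, 5.5590)
step 5: θ'=7.0590 (R=-0.6667) → pose (2.7185, 7.2724, 7.0590)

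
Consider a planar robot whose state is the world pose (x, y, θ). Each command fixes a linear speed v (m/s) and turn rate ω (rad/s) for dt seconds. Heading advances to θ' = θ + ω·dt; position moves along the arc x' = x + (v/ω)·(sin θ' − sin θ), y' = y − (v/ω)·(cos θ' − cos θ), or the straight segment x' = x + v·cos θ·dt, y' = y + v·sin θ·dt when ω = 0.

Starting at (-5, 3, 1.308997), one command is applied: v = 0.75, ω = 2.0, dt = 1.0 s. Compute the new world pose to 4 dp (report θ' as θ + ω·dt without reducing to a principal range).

θ' = 1.3090 + 2.0·1.0 = 3.3090
R = v/ω = 0.75/2.0 = 0.3750
x' = -5 + 0.3750·(sin 3.3090 − sin 1.3090) = -5.4247
y' = 3 − 0.3750·(cos 3.3090 − cos 1.3090) = 3.4668

(-5.4247, 3.4668, 3.3090)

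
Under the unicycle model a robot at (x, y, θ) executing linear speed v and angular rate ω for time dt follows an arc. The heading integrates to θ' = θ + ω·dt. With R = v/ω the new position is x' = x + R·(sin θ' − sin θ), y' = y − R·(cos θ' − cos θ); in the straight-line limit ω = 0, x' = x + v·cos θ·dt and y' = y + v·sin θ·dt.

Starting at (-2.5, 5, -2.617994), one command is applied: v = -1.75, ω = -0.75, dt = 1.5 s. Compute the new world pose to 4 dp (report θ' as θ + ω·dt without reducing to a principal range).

(-0.0131, 4.9032, -3.7430)

θ' = -2.6180 + -0.75·1.5 = -3.7430
R = v/ω = -1.75/-0.75 = 2.3333
x' = -2.5 + 2.3333·(sin -3.7430 − sin -2.6180) = -0.0131
y' = 5 − 2.3333·(cos -3.7430 − cos -2.6180) = 4.9032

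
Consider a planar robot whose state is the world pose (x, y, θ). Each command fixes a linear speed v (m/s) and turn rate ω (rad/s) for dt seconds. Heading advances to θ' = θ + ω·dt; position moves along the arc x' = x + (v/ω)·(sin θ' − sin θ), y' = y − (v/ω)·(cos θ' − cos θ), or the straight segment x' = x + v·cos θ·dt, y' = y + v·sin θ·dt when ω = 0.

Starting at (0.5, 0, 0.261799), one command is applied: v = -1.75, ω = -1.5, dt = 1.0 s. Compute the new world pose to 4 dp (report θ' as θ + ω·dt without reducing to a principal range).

(-0.9047, 0.7460, -1.2382)

θ' = 0.2618 + -1.5·1.0 = -1.2382
R = v/ω = -1.75/-1.5 = 1.1667
x' = 0.5 + 1.1667·(sin -1.2382 − sin 0.2618) = -0.9047
y' = 0 − 1.1667·(cos -1.2382 − cos 0.2618) = 0.7460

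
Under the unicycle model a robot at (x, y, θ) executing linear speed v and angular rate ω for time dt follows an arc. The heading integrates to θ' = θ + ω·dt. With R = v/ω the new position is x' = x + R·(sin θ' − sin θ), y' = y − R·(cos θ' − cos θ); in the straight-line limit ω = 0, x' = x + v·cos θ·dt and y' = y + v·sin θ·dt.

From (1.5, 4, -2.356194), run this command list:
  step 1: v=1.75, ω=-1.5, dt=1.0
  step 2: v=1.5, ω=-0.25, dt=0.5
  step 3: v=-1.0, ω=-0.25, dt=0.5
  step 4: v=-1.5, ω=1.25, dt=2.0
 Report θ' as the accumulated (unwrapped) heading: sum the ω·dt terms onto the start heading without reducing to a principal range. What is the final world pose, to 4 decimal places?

(1.8714, 4.7184, -1.6062)

step 1: θ'=-3.8562 (R=-1.1667) → pose (-0.0895, 3.9437, -3.8562)
step 2: θ'=-3.9812 (R=-6.0000) → pose (-0.6239, 4.4693, -3.9812)
step 3: θ'=-4.1062 (R=4.0000) → pose (-0.3141, 4.0772, -4.1062)
step 4: θ'=-1.6062 (R=-1.2000) → pose (1.8714, 4.7184, -1.6062)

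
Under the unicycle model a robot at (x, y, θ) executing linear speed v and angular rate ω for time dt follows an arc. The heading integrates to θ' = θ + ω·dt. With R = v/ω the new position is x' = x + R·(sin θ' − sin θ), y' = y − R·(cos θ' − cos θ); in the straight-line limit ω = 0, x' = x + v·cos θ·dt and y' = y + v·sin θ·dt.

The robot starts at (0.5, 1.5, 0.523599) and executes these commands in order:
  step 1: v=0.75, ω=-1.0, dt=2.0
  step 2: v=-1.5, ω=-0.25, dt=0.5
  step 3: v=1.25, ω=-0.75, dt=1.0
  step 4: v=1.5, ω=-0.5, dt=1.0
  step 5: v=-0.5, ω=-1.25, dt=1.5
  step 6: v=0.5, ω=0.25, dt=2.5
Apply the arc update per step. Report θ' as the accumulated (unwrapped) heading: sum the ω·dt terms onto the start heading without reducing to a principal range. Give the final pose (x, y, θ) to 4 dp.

(-0.0043, 0.5715, -4.1014)

step 1: θ'=-1.4764 (R=-0.7500) → pose (1.6217, 0.9212, -1.4764)
step 2: θ'=-1.6014 (R=6.0000) → pose (1.5978, 1.6703, -1.6014)
step 3: θ'=-2.3514 (R=-1.6667) → pose (1.1160, 0.5485, -2.3514)
step 4: θ'=-2.8514 (R=-3.0000) → pose (-0.1570, -0.2150, -2.8514)
step 5: θ'=-4.7264 (R=0.4000) → pose (0.3574, -0.6039, -4.7264)
step 6: θ'=-4.1014 (R=2.0000) → pose (-0.0043, 0.5715, -4.1014)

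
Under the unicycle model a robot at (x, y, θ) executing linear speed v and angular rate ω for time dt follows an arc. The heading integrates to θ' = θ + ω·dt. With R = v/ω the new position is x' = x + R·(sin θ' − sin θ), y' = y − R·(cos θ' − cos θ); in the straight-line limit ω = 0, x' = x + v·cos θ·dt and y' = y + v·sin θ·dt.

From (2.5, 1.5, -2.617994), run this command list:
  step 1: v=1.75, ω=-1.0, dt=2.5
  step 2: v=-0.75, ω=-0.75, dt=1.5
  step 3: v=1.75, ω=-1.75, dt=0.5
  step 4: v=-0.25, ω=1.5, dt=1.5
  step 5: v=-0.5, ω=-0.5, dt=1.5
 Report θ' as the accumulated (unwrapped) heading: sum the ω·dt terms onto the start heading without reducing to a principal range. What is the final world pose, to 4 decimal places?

(-0.7392, 2.0557, -5.6180)

step 1: θ'=-5.1180 (R=-1.7500) → pose (0.0170, 3.7061, -5.1180)
step 2: θ'=-6.2430 (R=1.0000) → pose (-0.8617, 3.1014, -6.2430)
step 3: θ'=-7.1180 (R=-1.0000) → pose (-0.0803, 2.7736, -7.1180)
step 4: θ'=-4.8680 (R=-0.1667) → pose (-0.3685, 2.6875, -4.8680)
step 5: θ'=-5.6180 (R=1.0000) → pose (-0.7392, 2.0557, -5.6180)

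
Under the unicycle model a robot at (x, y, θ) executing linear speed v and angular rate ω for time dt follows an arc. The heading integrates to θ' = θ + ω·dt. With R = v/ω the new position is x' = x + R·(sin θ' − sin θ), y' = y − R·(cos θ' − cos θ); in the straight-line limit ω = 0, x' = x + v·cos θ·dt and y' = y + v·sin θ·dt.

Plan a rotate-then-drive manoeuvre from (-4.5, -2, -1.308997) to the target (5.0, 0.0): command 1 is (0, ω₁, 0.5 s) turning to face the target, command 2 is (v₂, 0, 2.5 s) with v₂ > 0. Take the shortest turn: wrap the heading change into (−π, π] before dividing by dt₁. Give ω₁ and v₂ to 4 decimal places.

ω₁ = 3.0330, v₂ = 3.8833

heading to target = atan2(0−-2, 5−-4.5) = 0.2075
Δθ = wrap(0.2075 − -1.3090) = 1.5165; ω₁ = Δθ/dt₁ = 3.0330
distance = √((5−-4.5)² + (0−-2)²) = 9.7082; v₂ = distance/dt₂ = 3.8833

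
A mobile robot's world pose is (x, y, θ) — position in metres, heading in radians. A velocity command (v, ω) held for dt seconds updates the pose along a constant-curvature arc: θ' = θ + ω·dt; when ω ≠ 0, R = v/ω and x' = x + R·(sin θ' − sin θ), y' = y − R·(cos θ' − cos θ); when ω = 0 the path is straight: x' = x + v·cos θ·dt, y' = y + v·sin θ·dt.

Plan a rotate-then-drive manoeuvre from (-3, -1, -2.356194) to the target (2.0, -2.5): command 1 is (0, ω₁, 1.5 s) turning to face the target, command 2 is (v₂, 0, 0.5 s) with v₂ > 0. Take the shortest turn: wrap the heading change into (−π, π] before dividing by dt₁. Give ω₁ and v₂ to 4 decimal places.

heading to target = atan2(-2.5−-1, 2−-3) = -0.2915
Δθ = wrap(-0.2915 − -2.3562) = 2.0647; ω₁ = Δθ/dt₁ = 1.3765
distance = √((2−-3)² + (-2.5−-1)²) = 5.2202; v₂ = distance/dt₂ = 10.4403

ω₁ = 1.3765, v₂ = 10.4403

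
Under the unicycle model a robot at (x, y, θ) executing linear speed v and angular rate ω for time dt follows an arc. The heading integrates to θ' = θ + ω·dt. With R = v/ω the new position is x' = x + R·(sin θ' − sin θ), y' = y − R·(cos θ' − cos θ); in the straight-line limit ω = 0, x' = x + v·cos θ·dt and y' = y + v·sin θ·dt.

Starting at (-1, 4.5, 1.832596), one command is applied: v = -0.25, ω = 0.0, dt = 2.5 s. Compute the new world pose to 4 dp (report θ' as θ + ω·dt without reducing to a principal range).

(-0.8382, 3.8963, 1.8326)

θ' = 1.8326 + 0.0·2.5 = 1.8326
ω = 0 → straight: x' = -1 + -0.25·cos(1.8326)·2.5 = -0.8382
y' = 4.5 + -0.25·sin(1.8326)·2.5 = 3.8963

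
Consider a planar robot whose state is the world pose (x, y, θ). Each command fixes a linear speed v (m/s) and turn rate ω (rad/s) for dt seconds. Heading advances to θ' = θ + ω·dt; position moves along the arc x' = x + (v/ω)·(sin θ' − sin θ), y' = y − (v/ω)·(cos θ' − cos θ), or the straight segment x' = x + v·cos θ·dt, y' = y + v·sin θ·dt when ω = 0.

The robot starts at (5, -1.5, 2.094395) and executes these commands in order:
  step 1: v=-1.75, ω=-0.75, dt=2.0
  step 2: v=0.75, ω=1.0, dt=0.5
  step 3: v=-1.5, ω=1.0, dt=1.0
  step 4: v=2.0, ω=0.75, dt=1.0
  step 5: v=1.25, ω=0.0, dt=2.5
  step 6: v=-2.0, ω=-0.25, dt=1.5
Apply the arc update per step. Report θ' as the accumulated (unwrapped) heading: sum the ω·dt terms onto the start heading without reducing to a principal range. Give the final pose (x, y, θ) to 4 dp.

(2.6888, -5.0183, 2.4694)

step 1: θ'=0.5944 (R=2.3333) → pose (4.2860, -4.5998, 0.5944)
step 2: θ'=1.0944 (R=0.7500) → pose (4.5324, -4.3224, 1.0944)
step 3: θ'=2.0944 (R=-1.5000) → pose (4.5664, -5.7603, 2.0944)
step 4: θ'=2.8444 (R=2.6667) → pose (3.0379, -4.5438, 2.8444)
step 5: θ'=2.8444 (straight) → pose (0.0499, -3.6287, 2.8444)
step 6: θ'=2.4694 (R=8.0000) → pose (2.6888, -5.0183, 2.4694)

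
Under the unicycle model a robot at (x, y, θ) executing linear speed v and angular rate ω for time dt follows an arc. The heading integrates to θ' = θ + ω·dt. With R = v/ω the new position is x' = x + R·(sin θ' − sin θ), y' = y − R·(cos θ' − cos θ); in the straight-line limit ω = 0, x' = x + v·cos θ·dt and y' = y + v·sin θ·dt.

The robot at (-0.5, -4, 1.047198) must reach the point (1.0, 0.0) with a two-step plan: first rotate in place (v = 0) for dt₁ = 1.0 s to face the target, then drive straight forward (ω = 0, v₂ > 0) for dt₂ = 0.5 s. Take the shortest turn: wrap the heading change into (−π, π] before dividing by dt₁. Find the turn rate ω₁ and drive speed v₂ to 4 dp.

ω₁ = 0.1648, v₂ = 8.5440

heading to target = atan2(0−-4, 1−-0.5) = 1.2120
Δθ = wrap(1.2120 − 1.0472) = 0.1648; ω₁ = Δθ/dt₁ = 0.1648
distance = √((1−-0.5)² + (0−-4)²) = 4.2720; v₂ = distance/dt₂ = 8.5440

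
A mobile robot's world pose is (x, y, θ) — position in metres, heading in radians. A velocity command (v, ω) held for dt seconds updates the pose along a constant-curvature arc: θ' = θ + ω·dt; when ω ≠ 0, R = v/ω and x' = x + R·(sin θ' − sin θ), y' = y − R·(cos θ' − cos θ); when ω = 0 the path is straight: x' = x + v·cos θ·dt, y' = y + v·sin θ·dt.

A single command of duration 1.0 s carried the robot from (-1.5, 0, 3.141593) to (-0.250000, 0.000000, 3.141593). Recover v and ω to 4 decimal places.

v = -1.2500, ω = 0.0000

Δθ = 3.141593 − 3.141593 = 0.000000
ω = Δθ/dt = 0.000000/1.0 = 0.0000
ω = 0 → v = (Δx·cos θ + Δy·sin θ)/dt = -1.2500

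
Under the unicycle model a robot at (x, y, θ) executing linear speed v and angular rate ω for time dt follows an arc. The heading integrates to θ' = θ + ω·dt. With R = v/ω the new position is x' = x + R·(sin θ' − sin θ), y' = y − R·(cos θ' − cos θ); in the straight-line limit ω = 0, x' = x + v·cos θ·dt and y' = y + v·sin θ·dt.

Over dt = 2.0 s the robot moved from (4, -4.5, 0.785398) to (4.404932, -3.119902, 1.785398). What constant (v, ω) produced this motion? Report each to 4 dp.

v = 0.7500, ω = 0.5000

Δθ = 1.785398 − 0.785398 = 1.000000
ω = Δθ/dt = 1.000000/2.0 = 0.5000
R = −Δy/(cos θ' − cos θ) = 1.5000
v = R·ω = 1.5000·0.5000 = 0.7500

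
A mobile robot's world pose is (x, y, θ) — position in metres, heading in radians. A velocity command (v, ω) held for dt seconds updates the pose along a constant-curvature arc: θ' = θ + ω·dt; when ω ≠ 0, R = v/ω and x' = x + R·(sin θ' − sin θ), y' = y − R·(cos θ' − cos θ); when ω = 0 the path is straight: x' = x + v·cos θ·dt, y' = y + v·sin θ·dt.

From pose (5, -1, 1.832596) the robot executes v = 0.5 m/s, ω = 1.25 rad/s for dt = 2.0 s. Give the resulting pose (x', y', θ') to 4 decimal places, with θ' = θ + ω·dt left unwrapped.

(4.2421, -0.9552, 4.3326)

θ' = 1.8326 + 1.25·2.0 = 4.3326
R = v/ω = 0.5/1.25 = 0.4000
x' = 5 + 0.4000·(sin 4.3326 − sin 1.8326) = 4.2421
y' = -1 − 0.4000·(cos 4.3326 − cos 1.8326) = -0.9552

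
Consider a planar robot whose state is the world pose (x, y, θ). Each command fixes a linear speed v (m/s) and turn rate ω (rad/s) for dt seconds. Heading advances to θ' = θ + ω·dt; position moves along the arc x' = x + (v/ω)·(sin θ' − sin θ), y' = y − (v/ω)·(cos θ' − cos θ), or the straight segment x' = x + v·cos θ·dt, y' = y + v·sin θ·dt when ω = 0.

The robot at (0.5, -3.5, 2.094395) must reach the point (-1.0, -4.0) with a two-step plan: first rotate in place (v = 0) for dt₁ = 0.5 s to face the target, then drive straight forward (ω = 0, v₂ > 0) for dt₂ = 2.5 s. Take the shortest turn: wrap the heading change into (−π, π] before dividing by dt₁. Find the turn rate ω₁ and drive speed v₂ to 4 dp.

ω₁ = 2.7379, v₂ = 0.6325

heading to target = atan2(-4−-3.5, -1−0.5) = -2.8198
Δθ = wrap(-2.8198 − 2.0944) = 1.3689; ω₁ = Δθ/dt₁ = 2.7379
distance = √((-1−0.5)² + (-4−-3.5)²) = 1.5811; v₂ = distance/dt₂ = 0.6325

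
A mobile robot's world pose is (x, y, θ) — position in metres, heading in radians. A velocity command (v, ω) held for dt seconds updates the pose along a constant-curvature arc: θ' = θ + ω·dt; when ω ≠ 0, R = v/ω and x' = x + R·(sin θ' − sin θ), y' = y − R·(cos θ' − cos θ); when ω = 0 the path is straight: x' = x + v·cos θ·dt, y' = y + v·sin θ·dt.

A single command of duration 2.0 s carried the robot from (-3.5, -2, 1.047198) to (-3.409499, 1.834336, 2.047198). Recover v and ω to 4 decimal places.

Δθ = 2.047198 − 1.047198 = 1.000000
ω = Δθ/dt = 1.000000/2.0 = 0.5000
R = −Δy/(cos θ' − cos θ) = 4.0000
v = R·ω = 4.0000·0.5000 = 2.0000

v = 2.0000, ω = 0.5000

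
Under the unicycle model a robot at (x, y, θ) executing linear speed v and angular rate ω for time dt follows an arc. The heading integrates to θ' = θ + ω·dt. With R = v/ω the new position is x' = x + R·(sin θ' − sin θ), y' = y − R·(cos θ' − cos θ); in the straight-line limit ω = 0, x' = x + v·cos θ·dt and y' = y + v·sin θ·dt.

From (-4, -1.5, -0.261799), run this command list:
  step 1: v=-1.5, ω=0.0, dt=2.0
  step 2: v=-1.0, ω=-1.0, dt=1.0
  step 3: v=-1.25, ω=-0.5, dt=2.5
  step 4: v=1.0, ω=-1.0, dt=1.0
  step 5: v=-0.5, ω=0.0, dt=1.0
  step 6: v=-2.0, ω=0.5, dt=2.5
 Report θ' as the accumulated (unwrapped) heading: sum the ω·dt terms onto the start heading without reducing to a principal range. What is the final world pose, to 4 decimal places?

(-2.6374, 3.5937, -2.2618)

step 1: θ'=-0.2618 (straight) → pose (-6.8978, -0.7235, -0.2618)
step 2: θ'=-1.2618 (R=1.0000) → pose (-7.5916, -0.0617, -1.2618)
step 3: θ'=-2.5118 (R=2.5000) → pose (-6.6824, 2.7189, -2.5118)
step 4: θ'=-3.5118 (R=-1.0000) → pose (-7.6332, 2.5948, -3.5118)
step 5: θ'=-3.5118 (straight) → pose (-7.1671, 2.4139, -3.5118)
step 6: θ'=-2.2618 (R=-4.0000) → pose (-2.6374, 3.5937, -2.2618)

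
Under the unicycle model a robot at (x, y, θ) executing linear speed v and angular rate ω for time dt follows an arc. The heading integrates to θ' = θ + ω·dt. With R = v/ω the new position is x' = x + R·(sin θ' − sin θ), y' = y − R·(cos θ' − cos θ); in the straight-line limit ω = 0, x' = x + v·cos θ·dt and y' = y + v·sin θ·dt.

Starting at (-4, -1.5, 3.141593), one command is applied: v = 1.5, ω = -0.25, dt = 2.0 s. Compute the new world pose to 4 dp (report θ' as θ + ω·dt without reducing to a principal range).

(-6.8766, -0.7655, 2.6416)

θ' = 3.1416 + -0.25·2.0 = 2.6416
R = v/ω = 1.5/-0.25 = -6.0000
x' = -4 + -6.0000·(sin 2.6416 − sin 3.1416) = -6.8766
y' = -1.5 − -6.0000·(cos 2.6416 − cos 3.1416) = -0.7655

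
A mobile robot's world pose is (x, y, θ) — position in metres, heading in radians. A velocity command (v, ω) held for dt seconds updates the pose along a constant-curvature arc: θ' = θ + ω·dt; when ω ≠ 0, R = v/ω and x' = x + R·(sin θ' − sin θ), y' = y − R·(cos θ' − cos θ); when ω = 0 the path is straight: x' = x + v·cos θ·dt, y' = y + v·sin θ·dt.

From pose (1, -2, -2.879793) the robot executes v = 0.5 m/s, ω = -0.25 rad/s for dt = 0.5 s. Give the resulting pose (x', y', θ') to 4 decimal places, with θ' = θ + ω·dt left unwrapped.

θ' = -2.8798 + -0.25·0.5 = -3.0048
R = v/ω = 0.5/-0.25 = -2.0000
x' = 1 + -2.0000·(sin -3.0048 − sin -2.8798) = 0.7551
y' = -2 − -2.0000·(cos -3.0048 − cos -2.8798) = -2.0495

(0.7551, -2.0495, -3.0048)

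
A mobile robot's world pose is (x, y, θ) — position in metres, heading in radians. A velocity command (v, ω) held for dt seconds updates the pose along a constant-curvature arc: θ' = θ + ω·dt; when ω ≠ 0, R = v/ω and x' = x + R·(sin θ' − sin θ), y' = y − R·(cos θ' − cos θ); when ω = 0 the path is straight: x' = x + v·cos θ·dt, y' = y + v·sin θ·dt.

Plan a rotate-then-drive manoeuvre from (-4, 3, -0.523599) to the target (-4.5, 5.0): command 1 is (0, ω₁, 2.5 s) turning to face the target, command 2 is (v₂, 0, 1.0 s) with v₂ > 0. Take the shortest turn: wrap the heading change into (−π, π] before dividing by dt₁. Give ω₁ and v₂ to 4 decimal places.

ω₁ = 0.9357, v₂ = 2.0616

heading to target = atan2(5−3, -4.5−-4) = 1.8158
Δθ = wrap(1.8158 − -0.5236) = 2.3394; ω₁ = Δθ/dt₁ = 0.9357
distance = √((-4.5−-4)² + (5−3)²) = 2.0616; v₂ = distance/dt₂ = 2.0616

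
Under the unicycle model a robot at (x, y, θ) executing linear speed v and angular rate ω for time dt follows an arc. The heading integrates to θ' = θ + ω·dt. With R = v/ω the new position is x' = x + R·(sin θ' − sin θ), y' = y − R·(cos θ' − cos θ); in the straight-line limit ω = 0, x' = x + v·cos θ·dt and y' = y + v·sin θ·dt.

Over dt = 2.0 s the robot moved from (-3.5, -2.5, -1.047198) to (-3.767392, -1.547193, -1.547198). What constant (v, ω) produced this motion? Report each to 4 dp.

Δθ = -1.547198 − -1.047198 = -0.500000
ω = Δθ/dt = -0.500000/2.0 = -0.2500
R = −Δy/(cos θ' − cos θ) = 2.0000
v = R·ω = 2.0000·-0.2500 = -0.5000

v = -0.5000, ω = -0.2500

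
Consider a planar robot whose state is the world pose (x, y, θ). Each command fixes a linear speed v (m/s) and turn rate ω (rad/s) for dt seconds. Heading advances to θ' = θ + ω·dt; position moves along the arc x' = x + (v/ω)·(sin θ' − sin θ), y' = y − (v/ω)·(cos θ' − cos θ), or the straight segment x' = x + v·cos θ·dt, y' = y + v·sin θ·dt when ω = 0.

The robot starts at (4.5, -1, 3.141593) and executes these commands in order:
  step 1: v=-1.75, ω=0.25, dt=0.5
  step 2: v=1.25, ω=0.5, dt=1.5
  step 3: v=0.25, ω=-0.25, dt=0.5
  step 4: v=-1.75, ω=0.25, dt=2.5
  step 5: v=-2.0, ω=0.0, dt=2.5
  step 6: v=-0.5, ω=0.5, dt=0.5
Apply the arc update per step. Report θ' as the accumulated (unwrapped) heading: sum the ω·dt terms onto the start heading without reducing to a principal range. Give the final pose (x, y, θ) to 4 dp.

(6.7648, 6.9991, 4.7666)

step 1: θ'=3.2666 (R=-7.0000) → pose (5.3727, -0.9454, 3.2666)
step 2: θ'=4.0166 (R=2.5000) → pose (3.7656, -1.8234, 4.0166)
step 3: θ'=3.8916 (R=-1.0000) → pose (3.6796, -1.9141, 3.8916)
step 4: θ'=4.5166 (R=-7.0000) → pose (5.7744, 1.8459, 4.5166)
step 5: θ'=4.5166 (straight) → pose (6.7472, 6.7504, 4.5166)
step 6: θ'=4.7666 (R=-1.0000) → pose (6.7648, 6.9991, 4.7666)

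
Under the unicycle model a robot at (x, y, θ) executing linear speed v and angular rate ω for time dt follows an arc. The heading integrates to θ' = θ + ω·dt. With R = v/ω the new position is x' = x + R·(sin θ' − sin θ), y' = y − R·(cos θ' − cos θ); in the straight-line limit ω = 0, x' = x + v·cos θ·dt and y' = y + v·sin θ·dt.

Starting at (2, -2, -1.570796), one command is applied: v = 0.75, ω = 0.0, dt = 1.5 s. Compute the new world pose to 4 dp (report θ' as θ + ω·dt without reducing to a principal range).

θ' = -1.5708 + 0.0·1.5 = -1.5708
ω = 0 → straight: x' = 2 + 0.75·cos(-1.5708)·1.5 = 2.0000
y' = -2 + 0.75·sin(-1.5708)·1.5 = -3.1250

(2.0000, -3.1250, -1.5708)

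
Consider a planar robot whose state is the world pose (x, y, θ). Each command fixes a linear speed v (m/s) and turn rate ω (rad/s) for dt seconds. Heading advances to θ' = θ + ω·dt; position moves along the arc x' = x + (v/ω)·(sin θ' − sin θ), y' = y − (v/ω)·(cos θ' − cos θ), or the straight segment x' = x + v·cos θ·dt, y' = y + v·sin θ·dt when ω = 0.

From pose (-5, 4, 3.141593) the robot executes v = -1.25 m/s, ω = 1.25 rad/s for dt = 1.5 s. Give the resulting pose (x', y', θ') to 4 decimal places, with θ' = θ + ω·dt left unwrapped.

θ' = 3.1416 + 1.25·1.5 = 5.0166
R = v/ω = -1.25/1.25 = -1.0000
x' = -5 + -1.0000·(sin 5.0166 − sin 3.1416) = -4.0459
y' = 4 − -1.0000·(cos 5.0166 − cos 3.1416) = 5.2995

(-4.0459, 5.2995, 5.0166)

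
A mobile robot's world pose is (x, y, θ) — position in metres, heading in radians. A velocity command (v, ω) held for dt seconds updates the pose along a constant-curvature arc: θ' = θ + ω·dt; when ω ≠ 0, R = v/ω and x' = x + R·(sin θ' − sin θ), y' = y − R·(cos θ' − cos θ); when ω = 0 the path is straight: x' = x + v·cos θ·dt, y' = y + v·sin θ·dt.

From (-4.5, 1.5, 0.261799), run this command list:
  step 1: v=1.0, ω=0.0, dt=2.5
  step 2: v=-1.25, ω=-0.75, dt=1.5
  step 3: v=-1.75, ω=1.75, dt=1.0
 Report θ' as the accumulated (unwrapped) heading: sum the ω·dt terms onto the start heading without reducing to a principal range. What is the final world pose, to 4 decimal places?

(-5.3181, 2.6555, 0.8868)

step 1: θ'=0.2618 (straight) → pose (-2.0852, 2.1470, 0.2618)
step 2: θ'=-0.8632 (R=1.6667) → pose (-3.7831, 2.6736, -0.8632)
step 3: θ'=0.8868 (R=-1.0000) → pose (-5.3181, 2.6555, 0.8868)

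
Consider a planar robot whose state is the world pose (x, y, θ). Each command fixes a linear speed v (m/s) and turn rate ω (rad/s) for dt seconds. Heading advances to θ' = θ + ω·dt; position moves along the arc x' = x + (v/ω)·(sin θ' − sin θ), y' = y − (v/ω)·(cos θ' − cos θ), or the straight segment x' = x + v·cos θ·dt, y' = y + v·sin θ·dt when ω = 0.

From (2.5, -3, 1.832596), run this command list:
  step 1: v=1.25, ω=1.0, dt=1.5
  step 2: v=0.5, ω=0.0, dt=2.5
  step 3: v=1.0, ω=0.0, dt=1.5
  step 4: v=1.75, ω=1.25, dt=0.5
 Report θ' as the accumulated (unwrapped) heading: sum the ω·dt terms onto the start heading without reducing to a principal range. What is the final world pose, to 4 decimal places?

(-2.3987, -3.0337, 3.9576)

step 1: θ'=3.3326 (R=1.2500) → pose (1.0553, -2.0963, 3.3326)
step 2: θ'=3.3326 (straight) → pose (-0.1720, -2.3336, 3.3326)
step 3: θ'=3.3326 (straight) → pose (-1.6447, -2.6183, 3.3326)
step 4: θ'=3.9576 (R=1.4000) → pose (-2.3987, -3.0337, 3.9576)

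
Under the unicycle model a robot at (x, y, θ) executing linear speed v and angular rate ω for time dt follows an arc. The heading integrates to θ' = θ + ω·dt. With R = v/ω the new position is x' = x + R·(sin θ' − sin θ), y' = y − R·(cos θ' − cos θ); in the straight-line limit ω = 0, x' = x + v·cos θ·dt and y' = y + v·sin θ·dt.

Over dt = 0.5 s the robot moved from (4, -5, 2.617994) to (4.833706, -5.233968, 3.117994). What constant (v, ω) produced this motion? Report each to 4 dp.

Δθ = 3.117994 − 2.617994 = 0.500000
ω = Δθ/dt = 0.500000/0.5 = 1.0000
R = Δx/(sin θ' − sin θ) = -1.7500
v = R·ω = -1.7500·1.0000 = -1.7500

v = -1.7500, ω = 1.0000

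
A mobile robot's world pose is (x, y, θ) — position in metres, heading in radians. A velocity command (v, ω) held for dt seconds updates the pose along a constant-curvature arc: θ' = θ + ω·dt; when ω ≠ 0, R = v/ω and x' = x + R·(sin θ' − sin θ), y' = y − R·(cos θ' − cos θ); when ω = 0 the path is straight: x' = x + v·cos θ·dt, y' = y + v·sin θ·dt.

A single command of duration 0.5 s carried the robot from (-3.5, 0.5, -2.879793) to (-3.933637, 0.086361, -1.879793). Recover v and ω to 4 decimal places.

v = 1.2500, ω = 2.0000

Δθ = -1.879793 − -2.879793 = 1.000000
ω = Δθ/dt = 1.000000/0.5 = 2.0000
R = Δx/(sin θ' − sin θ) = 0.6250
v = R·ω = 0.6250·2.0000 = 1.2500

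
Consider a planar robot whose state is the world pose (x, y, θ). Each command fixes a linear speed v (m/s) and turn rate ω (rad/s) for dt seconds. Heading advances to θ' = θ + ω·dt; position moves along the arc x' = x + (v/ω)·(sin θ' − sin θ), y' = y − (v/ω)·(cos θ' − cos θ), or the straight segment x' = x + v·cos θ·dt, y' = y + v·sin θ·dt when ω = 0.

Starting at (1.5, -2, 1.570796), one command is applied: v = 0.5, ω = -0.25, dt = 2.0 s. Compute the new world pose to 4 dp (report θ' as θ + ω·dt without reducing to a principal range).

θ' = 1.5708 + -0.25·2.0 = 1.0708
R = v/ω = 0.5/-0.25 = -2.0000
x' = 1.5 + -2.0000·(sin 1.0708 − sin 1.5708) = 1.7448
y' = -2 − -2.0000·(cos 1.0708 − cos 1.5708) = -1.0411

(1.7448, -1.0411, 1.0708)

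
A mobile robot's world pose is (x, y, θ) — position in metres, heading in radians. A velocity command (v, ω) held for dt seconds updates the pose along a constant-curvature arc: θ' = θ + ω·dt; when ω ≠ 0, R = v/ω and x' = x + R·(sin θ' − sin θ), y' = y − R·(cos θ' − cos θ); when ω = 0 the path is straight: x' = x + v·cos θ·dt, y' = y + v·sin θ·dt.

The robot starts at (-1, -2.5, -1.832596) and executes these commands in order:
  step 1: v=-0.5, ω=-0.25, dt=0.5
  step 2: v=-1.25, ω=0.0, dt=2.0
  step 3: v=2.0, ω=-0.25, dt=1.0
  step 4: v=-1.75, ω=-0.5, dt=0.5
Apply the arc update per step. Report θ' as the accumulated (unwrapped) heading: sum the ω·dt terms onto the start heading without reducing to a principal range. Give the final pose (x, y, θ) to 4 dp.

(-0.3519, -1.0556, -2.4576)

step 1: θ'=-1.9576 (R=2.0000) → pose (-0.9204, -2.2632, -1.9576)
step 2: θ'=-1.9576 (straight) → pose (0.0227, 0.0521, -1.9576)
step 3: θ'=-2.2076 (R=-8.0000) → pose (-0.9543, -1.6871, -2.2076)
step 4: θ'=-2.4576 (R=3.5000) → pose (-0.3519, -1.0556, -2.4576)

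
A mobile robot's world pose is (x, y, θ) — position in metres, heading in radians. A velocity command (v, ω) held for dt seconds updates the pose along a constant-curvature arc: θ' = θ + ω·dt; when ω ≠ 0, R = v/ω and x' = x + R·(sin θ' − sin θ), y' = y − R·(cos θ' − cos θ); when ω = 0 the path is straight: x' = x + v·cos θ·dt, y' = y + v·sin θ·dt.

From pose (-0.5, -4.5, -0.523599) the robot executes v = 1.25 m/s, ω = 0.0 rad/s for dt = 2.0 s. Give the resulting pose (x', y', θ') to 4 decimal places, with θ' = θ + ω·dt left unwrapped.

θ' = -0.5236 + 0.0·2.0 = -0.5236
ω = 0 → straight: x' = -0.5 + 1.25·cos(-0.5236)·2.0 = 1.6651
y' = -4.5 + 1.25·sin(-0.5236)·2.0 = -5.7500

(1.6651, -5.7500, -0.5236)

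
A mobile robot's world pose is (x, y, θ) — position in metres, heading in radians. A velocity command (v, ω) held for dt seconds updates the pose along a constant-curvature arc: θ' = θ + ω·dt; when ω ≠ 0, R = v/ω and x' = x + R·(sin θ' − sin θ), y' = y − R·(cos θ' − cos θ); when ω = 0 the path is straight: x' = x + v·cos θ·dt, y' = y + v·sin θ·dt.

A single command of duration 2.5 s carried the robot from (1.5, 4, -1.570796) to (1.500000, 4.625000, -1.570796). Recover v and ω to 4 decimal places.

v = -0.2500, ω = 0.0000

Δθ = -1.570796 − -1.570796 = 0.000000
ω = Δθ/dt = 0.000000/2.5 = 0.0000
ω = 0 → v = (Δx·cos θ + Δy·sin θ)/dt = -0.2500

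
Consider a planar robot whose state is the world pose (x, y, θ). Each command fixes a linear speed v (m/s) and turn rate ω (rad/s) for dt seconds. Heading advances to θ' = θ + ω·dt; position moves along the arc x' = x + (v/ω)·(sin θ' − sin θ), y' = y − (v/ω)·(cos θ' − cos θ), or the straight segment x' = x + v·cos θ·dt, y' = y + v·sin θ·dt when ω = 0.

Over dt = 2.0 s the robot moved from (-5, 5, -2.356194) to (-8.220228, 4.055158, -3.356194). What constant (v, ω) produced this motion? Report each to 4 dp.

v = 1.7500, ω = -0.5000

Δθ = -3.356194 − -2.356194 = -1.000000
ω = Δθ/dt = -1.000000/2.0 = -0.5000
R = Δx/(sin θ' − sin θ) = -3.5000
v = R·ω = -3.5000·-0.5000 = 1.7500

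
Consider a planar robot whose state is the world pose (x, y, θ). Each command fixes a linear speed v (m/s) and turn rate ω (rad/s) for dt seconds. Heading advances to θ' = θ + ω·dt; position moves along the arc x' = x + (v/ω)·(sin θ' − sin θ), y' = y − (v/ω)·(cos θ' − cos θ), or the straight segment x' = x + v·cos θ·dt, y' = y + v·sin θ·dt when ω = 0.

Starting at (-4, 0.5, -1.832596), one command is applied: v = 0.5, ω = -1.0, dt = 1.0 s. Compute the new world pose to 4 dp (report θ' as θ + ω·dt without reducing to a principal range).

(-4.3309, 0.1531, -2.8326)

θ' = -1.8326 + -1.0·1.0 = -2.8326
R = v/ω = 0.5/-1.0 = -0.5000
x' = -4 + -0.5000·(sin -2.8326 − sin -1.8326) = -4.3309
y' = 0.5 − -0.5000·(cos -2.8326 − cos -1.8326) = 0.1531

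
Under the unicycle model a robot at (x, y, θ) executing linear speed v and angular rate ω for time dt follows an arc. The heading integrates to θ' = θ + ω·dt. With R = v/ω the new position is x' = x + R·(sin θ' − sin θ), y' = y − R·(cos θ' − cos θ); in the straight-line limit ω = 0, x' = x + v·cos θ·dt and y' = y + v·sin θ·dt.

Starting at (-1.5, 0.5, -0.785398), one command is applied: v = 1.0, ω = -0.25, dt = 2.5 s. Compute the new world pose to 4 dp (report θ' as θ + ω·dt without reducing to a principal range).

(-0.3798, -1.6896, -1.4104)

θ' = -0.7854 + -0.25·2.5 = -1.4104
R = v/ω = 1.0/-0.25 = -4.0000
x' = -1.5 + -4.0000·(sin -1.4104 − sin -0.7854) = -0.3798
y' = 0.5 − -4.0000·(cos -1.4104 − cos -0.7854) = -1.6896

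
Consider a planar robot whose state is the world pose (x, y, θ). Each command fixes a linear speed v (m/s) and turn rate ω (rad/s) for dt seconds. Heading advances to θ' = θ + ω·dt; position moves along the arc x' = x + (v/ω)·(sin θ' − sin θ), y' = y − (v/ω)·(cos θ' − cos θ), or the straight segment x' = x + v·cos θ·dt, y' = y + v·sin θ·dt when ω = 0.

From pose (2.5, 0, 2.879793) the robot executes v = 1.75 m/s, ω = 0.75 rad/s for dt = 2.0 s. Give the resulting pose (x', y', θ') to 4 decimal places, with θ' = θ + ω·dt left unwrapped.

(-0.3094, -1.4920, 4.3798)

θ' = 2.8798 + 0.75·2.0 = 4.3798
R = v/ω = 1.75/0.75 = 2.3333
x' = 2.5 + 2.3333·(sin 4.3798 − sin 2.8798) = -0.3094
y' = 0 − 2.3333·(cos 4.3798 − cos 2.8798) = -1.4920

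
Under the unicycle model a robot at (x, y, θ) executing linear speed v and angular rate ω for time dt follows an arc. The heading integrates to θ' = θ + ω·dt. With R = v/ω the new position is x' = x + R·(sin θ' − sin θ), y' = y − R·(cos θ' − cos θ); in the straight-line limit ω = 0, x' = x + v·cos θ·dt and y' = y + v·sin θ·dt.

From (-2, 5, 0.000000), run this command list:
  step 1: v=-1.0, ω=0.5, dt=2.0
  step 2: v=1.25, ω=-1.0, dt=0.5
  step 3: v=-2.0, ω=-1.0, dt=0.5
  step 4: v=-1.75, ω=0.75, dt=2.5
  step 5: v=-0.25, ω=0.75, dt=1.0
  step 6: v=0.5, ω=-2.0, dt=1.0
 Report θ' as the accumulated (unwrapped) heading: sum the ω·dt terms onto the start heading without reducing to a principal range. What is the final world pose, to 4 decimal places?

(-6.2848, 1.4553, 0.6250)

step 1: θ'=1.0000 (R=-2.0000) → pose (-3.6829, 4.0806, 1.0000)
step 2: θ'=0.5000 (R=-1.2500) → pose (-3.2304, 4.5022, 0.5000)
step 3: θ'=0.0000 (R=2.0000) → pose (-4.1892, 4.2574, 0.0000)
step 4: θ'=1.8750 (R=-2.3333) → pose (-6.4154, 1.2251, 1.8750)
step 5: θ'=2.6250 (R=-0.3333) → pose (-6.2620, 1.0351, 2.6250)
step 6: θ'=0.6250 (R=-0.2500) → pose (-6.2848, 1.4553, 0.6250)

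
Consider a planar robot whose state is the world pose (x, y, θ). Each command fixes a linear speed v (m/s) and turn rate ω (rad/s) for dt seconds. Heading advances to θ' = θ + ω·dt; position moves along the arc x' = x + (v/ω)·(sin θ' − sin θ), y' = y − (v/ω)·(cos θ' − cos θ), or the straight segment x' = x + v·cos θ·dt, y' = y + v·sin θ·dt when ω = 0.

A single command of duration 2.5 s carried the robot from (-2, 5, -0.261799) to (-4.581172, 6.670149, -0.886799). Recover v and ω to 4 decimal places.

Δθ = -0.886799 − -0.261799 = -0.625000
ω = Δθ/dt = -0.625000/2.5 = -0.2500
R = Δx/(sin θ' − sin θ) = 5.0000
v = R·ω = 5.0000·-0.2500 = -1.2500

v = -1.2500, ω = -0.2500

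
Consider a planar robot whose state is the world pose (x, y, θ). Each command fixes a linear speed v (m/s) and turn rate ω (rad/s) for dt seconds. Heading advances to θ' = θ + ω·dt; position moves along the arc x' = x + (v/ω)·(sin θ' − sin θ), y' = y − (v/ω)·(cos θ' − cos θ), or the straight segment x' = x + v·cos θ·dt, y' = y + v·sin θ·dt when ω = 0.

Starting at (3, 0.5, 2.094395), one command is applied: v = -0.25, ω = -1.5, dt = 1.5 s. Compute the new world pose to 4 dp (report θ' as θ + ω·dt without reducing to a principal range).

(2.8298, 0.2520, -0.1556)

θ' = 2.0944 + -1.5·1.5 = -0.1556
R = v/ω = -0.25/-1.5 = 0.1667
x' = 3 + 0.1667·(sin -0.1556 − sin 2.0944) = 2.8298
y' = 0.5 − 0.1667·(cos -0.1556 − cos 2.0944) = 0.2520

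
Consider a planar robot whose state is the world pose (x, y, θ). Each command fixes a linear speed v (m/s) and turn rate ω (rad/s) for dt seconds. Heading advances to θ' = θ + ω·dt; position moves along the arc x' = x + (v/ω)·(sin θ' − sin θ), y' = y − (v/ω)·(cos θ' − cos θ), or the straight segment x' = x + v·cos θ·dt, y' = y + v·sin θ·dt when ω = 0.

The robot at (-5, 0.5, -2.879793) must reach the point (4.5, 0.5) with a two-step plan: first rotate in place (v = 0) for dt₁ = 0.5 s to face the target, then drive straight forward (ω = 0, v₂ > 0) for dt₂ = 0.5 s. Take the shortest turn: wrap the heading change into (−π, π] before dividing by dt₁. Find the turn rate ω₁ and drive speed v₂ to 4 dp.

ω₁ = 5.7596, v₂ = 19.0000

heading to target = atan2(0.5−0.5, 4.5−-5) = 0.0000
Δθ = wrap(0.0000 − -2.8798) = 2.8798; ω₁ = Δθ/dt₁ = 5.7596
distance = √((4.5−-5)² + (0.5−0.5)²) = 9.5000; v₂ = distance/dt₂ = 19.0000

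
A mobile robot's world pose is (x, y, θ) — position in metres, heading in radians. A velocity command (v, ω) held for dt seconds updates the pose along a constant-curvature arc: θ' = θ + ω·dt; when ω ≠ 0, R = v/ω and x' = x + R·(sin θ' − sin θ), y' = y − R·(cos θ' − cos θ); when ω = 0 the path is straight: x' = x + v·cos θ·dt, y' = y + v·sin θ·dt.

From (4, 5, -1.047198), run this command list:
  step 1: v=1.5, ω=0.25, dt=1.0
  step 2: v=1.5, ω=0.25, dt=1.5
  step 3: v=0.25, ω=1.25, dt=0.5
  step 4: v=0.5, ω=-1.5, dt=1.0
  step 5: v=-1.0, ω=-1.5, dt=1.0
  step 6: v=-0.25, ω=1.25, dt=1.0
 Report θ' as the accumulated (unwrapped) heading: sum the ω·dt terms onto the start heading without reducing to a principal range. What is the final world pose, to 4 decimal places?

step 1: θ'=-0.7972 (R=6.0000) → pose (4.9037, 3.8077, -0.7972)
step 2: θ'=-0.4222 (R=6.0000) → pose (6.7376, 2.5269, -0.4222)
step 3: θ'=0.2028 (R=0.2000) → pose (6.8598, 2.5134, 0.2028)
step 4: θ'=-1.2972 (R=-0.3333) → pose (7.2479, 2.2770, -1.2972)
step 5: θ'=-2.7972 (R=0.6667) → pose (7.6646, 3.0846, -2.7972)
step 6: θ'=-1.5472 (R=-0.2000) → pose (7.7971, 3.2776, -1.5472)

(7.7971, 3.2776, -1.5472)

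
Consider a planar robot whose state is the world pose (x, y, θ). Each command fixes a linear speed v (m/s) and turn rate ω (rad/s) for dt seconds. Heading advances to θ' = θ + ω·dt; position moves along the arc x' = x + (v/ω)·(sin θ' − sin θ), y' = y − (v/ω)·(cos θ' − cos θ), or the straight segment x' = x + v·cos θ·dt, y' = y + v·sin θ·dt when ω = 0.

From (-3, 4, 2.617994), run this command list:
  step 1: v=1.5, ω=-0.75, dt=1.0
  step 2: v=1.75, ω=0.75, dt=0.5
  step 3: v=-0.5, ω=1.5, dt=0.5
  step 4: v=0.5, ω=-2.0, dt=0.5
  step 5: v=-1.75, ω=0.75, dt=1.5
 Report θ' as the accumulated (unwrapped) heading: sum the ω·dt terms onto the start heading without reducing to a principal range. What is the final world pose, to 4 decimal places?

step 1: θ'=1.8680 (R=-2.0000) → pose (-3.9123, 5.1464, 1.8680)
step 2: θ'=2.2430 (R=2.3333) → pose (-4.3176, 5.9161, 2.2430)
step 3: θ'=2.9930 (R=-0.3333) → pose (-4.1062, 5.7940, 2.9930)
step 4: θ'=1.9930 (R=-0.2500) → pose (-4.2972, 5.9388, 1.9930)
step 5: θ'=3.1180 (R=-2.3333) → pose (-2.2238, 4.5622, 3.1180)

(-2.2238, 4.5622, 3.1180)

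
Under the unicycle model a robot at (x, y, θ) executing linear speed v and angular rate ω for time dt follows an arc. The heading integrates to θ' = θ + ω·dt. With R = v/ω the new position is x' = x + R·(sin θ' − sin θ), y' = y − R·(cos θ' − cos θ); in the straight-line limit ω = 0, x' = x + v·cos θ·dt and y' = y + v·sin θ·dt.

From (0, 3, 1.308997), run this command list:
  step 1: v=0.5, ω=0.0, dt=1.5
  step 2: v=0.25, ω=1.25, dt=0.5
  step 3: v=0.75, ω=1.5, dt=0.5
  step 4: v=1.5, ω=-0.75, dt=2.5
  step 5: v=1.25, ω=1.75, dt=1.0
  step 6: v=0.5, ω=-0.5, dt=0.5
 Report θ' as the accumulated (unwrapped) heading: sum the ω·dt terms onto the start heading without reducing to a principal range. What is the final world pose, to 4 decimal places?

step 1: θ'=1.3090 (straight) → pose (0.1941, 3.7244, 1.3090)
step 2: θ'=1.9340 (R=0.2000) → pose (0.1879, 3.8473, 1.9340)
step 3: θ'=2.6840 (R=0.5000) → pose (-0.0586, 4.1182, 2.6840)
step 4: θ'=0.8090 (R=-2.0000) → pose (-0.6222, 7.2929, 0.8090)
step 5: θ'=2.5590 (R=0.7143) → pose (-0.7461, 8.3823, 2.5590)
step 6: θ'=2.3090 (R=-1.0000) → pose (-0.9356, 8.5444, 2.3090)

(-0.9356, 8.5444, 2.3090)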